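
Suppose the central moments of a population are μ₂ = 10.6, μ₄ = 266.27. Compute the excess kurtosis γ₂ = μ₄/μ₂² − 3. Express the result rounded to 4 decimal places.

μ₂² = 10.6² = 112.36000
μ₄/μ₂² = 266.27 / 112.36000 = 2.36979
γ₂ = 2.36979 − 3 ≈ -0.6302

-0.6302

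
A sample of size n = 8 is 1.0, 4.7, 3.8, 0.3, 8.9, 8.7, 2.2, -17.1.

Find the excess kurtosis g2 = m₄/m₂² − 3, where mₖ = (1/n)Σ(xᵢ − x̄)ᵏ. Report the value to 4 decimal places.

x̄ = 1.5625
Σ(xᵢ − x̄)² = 470.2388 ⇒ m₂ = 58.77984
Σ(xᵢ − x̄)⁴ = 126923.8440 ⇒ m₄ = 15865.48050
m₂² = 3455.07003
g2 = m₄/m₂² − 3 = 4.59194 − 3 ≈ 1.5919

1.5919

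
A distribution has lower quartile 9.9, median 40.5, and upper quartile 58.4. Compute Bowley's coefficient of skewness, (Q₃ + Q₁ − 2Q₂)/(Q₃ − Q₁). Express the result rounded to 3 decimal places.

-0.262

numerator: Q₃ + Q₁ − 2Q₂ = 58.4 + 9.9 − 2×40.5 = -12.7000
denominator: Q₃ − Q₁ = 58.4 − 9.9 = 48.5000
Bowley skewness = -12.7000 / 48.5000 ≈ -0.262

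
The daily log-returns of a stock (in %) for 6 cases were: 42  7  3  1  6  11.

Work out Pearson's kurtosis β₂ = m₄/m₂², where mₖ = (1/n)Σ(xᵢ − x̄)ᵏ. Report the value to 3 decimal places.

3.842

x̄ = 11.6667
Σ(xᵢ − x̄)² = 1163.3333 ⇒ m₂ = 193.88889
Σ(xᵢ − x̄)⁴ = 866697.1111 ⇒ m₄ = 144449.51852
m₂² = 37592.90123
β₂ = m₄/m₂² = 144449.51852 / 37592.90123 ≈ 3.842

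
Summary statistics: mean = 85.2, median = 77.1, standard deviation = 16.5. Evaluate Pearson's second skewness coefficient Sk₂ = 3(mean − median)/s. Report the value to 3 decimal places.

1.473

Sk₂ = 3(85.2 − 77.1) / 16.5 = 3 × 8.1000 / 16.5
    = 24.3000 / 16.5 ≈ 1.473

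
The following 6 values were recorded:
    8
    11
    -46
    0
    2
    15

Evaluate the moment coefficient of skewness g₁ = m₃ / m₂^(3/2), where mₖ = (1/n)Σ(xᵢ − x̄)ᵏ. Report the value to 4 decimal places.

-1.5458

x̄ = (8 + 11 - 46 + 0 + 2 + 15) / 6 = -1.6667
deviations (xᵢ − x̄): 9.6667, 12.6667, -44.3333, 1.6667, 3.6667, 16.6667
Σ(xᵢ − x̄)² = 2513.3333 ⇒ m₂ = 2513.3333/6 = 418.88889
Σ(xᵢ − x̄)³ = -79515.5556 ⇒ m₃ = -79515.5556/6 = -13252.59259
m₂^(3/2) = 418.88889^(1.5) = 8573.30474
g₁ = m₃ / m₂^(3/2) = -13252.59259 / 8573.30474 ≈ -1.5458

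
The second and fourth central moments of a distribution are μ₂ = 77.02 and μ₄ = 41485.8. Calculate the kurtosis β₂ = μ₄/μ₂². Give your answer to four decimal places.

μ₂² = 77.02² = 5932.08040
μ₄/μ₂² = 41485.8 / 5932.08040 = 6.99347
β₂ ≈ 6.9935

6.9935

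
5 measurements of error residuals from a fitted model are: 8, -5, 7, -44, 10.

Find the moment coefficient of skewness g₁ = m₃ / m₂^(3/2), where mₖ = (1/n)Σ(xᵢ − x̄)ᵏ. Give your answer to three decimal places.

-1.275

x̄ = (8 - 5 + 7 - 44 + 10) / 5 = -4.8000
deviations (xᵢ − x̄): 12.8000, -0.2000, 11.8000, -39.2000, 14.8000
Σ(xᵢ − x̄)² = 2058.8000 ⇒ m₂ = 2058.8000/5 = 411.76000
Σ(xᵢ − x̄)³ = -53254.3200 ⇒ m₃ = -53254.3200/5 = -10650.86400
m₂^(3/2) = 411.76000^(1.5) = 8355.38051
g₁ = m₃ / m₂^(3/2) = -10650.86400 / 8355.38051 ≈ -1.275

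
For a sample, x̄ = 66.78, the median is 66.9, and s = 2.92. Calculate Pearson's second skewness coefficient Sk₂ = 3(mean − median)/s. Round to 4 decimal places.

-0.1233

Sk₂ = 3(66.78 − 66.9) / 2.92 = 3 × -0.1200 / 2.92
    = -0.3600 / 2.92 ≈ -0.1233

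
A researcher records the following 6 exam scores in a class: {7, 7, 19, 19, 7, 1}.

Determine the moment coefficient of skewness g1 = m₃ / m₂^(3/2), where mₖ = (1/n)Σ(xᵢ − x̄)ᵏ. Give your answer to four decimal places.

0.3578

x̄ = (7 + 7 + 19 + 19 + 7 + 1) / 6 = 10.0000
deviations (xᵢ − x̄): -3.0000, -3.0000, 9.0000, 9.0000, -3.0000, -9.0000
Σ(xᵢ − x̄)² = 270.0000 ⇒ m₂ = 270.0000/6 = 45.00000
Σ(xᵢ − x̄)³ = 648.0000 ⇒ m₃ = 648.0000/6 = 108.00000
m₂^(3/2) = 45.00000^(1.5) = 301.86918
g1 = m₃ / m₂^(3/2) = 108.00000 / 301.86918 ≈ 0.3578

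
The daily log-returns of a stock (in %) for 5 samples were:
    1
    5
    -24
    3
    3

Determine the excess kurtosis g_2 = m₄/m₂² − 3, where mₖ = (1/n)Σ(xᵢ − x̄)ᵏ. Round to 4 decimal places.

x̄ = -2.4000
Σ(xᵢ − x̄)² = 591.2000 ⇒ m₂ = 118.24000
Σ(xᵢ − x̄)⁴ = 222511.1360 ⇒ m₄ = 44502.22720
m₂² = 13980.69760
g_2 = m₄/m₂² − 3 = 3.18312 − 3 ≈ 0.1831

0.1831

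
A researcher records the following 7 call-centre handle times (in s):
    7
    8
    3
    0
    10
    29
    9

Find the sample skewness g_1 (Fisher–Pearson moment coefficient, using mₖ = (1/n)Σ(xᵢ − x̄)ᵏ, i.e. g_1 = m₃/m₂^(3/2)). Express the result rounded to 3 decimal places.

1.416

x̄ = (7 + 8 + 3 + 0 + 10 + 29 + 9) / 7 = 9.4286
deviations (xᵢ − x̄): -2.4286, -1.4286, -6.4286, -9.4286, 0.5714, 19.5714, -0.4286
Σ(xᵢ − x̄)² = 521.7143 ⇒ m₂ = 521.7143/7 = 74.53061
Σ(xᵢ − x̄)³ = 6375.6735 ⇒ m₃ = 6375.6735/7 = 910.81050
m₂^(3/2) = 74.53061^(1.5) = 643.43108
g_1 = m₃ / m₂^(3/2) = 910.81050 / 643.43108 ≈ 1.416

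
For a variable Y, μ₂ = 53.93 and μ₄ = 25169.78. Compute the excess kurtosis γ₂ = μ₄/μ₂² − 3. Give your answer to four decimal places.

5.6540

μ₂² = 53.93² = 2908.44490
μ₄/μ₂² = 25169.78 / 2908.44490 = 8.65403
γ₂ = 8.65403 − 3 ≈ 5.6540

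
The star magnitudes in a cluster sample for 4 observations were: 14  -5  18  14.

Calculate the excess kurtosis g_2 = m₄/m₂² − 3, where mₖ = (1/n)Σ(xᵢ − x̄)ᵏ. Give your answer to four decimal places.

x̄ = 10.2500
Σ(xᵢ − x̄)² = 320.7500 ⇒ m₂ = 80.18750
Σ(xᵢ − x̄)⁴ = 58088.3281 ⇒ m₄ = 14522.08203
m₂² = 6430.03516
g_2 = m₄/m₂² − 3 = 2.25848 − 3 ≈ -0.7415

-0.7415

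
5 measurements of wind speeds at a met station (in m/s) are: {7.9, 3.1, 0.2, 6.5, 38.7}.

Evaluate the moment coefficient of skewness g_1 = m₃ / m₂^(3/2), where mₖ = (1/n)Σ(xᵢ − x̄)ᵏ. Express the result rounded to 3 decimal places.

x̄ = (7.9 + 3.1 + 0.2 + 6.5 + 38.7) / 5 = 11.2800
deviations (xᵢ − x̄): -3.3800, -8.1800, -11.0800, -4.7800, 27.4200
Σ(xᵢ − x̄)² = 975.8080 ⇒ m₂ = 975.8080/5 = 195.16160
Σ(xᵢ − x̄)³ = 18560.4775 ⇒ m₃ = 18560.4775/5 = 3712.09550
m₂^(3/2) = 195.16160^(1.5) = 2726.41244
g_1 = m₃ / m₂^(3/2) = 3712.09550 / 2726.41244 ≈ 1.362

1.362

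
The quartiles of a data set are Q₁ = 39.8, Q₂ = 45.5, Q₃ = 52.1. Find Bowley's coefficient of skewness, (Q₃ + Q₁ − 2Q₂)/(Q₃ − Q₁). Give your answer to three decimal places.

0.073

numerator: Q₃ + Q₁ − 2Q₂ = 52.1 + 39.8 − 2×45.5 = 0.9000
denominator: Q₃ − Q₁ = 52.1 − 39.8 = 12.3000
Bowley skewness = 0.9000 / 12.3000 ≈ 0.073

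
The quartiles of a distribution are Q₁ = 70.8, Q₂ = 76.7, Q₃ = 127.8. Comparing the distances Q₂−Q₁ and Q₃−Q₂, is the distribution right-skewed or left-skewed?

Q₂ − Q₁ = 5.9;  Q₃ − Q₂ = 51.1
Q₃ − Q₂ > Q₂ − Q₁ ⇒ the upper half is more spread out ⇒ right-skewed.

right-skewed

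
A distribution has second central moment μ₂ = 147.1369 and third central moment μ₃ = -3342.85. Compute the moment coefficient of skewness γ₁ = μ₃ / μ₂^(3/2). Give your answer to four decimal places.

-1.8730

σ = √μ₂ = √147.1369 = 12.13000
σ³ = μ₂^(3/2) = 1784.77060
γ₁ = μ₃/σ³ = -3342.85 / 1784.77060 ≈ -1.8730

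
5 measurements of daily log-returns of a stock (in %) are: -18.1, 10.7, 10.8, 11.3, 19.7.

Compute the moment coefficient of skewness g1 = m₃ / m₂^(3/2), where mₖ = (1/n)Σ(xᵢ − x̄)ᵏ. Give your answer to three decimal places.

-1.224

x̄ = (-18.1 + 10.7 + 10.8 + 11.3 + 19.7) / 5 = 6.8800
deviations (xᵢ − x̄): -24.9800, 3.8200, 3.9200, 4.4200, 12.8200
Σ(xᵢ − x̄)² = 837.8480 ⇒ m₂ = 837.8480/5 = 167.56960
Σ(xᵢ − x̄)³ = -13278.2021 ⇒ m₃ = -13278.2021/5 = -2655.64042
m₂^(3/2) = 167.56960^(1.5) = 2169.16630
g1 = m₃ / m₂^(3/2) = -2655.64042 / 2169.16630 ≈ -1.224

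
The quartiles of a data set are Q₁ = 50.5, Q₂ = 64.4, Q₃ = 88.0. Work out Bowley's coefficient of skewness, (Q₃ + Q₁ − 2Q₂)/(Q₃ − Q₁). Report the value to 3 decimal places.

0.259

numerator: Q₃ + Q₁ − 2Q₂ = 88.0 + 50.5 − 2×64.4 = 9.7000
denominator: Q₃ − Q₁ = 88.0 − 50.5 = 37.5000
Bowley skewness = 9.7000 / 37.5000 ≈ 0.259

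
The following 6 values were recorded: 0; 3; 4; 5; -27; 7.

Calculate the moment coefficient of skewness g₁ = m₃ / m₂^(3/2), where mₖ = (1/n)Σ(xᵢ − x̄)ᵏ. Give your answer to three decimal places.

-1.661

x̄ = (0 + 3 + 4 + 5 - 27 + 7) / 6 = -1.3333
deviations (xᵢ − x̄): 1.3333, 4.3333, 5.3333, 6.3333, -25.6667, 8.3333
Σ(xᵢ − x̄)² = 817.3333 ⇒ m₂ = 817.3333/6 = 136.22222
Σ(xᵢ − x̄)³ = -15840.4444 ⇒ m₃ = -15840.4444/6 = -2640.07407
m₂^(3/2) = 136.22222^(1.5) = 1589.90780
g₁ = m₃ / m₂^(3/2) = -2640.07407 / 1589.90780 ≈ -1.661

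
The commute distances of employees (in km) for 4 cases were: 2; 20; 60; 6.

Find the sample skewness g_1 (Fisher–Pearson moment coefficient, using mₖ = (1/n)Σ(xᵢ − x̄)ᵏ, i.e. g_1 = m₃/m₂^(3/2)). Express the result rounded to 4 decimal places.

x̄ = (2 + 20 + 60 + 6) / 4 = 22.0000
deviations (xᵢ − x̄): -20.0000, -2.0000, 38.0000, -16.0000
Σ(xᵢ − x̄)² = 2104.0000 ⇒ m₂ = 2104.0000/4 = 526.00000
Σ(xᵢ − x̄)³ = 42768.0000 ⇒ m₃ = 42768.0000/4 = 10692.00000
m₂^(3/2) = 526.00000^(1.5) = 12063.64688
g_1 = m₃ / m₂^(3/2) = 10692.00000 / 12063.64688 ≈ 0.8863

0.8863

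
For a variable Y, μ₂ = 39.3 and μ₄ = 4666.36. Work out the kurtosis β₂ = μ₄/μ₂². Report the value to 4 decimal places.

μ₂² = 39.3² = 1544.49000
μ₄/μ₂² = 4666.36 / 1544.49000 = 3.02130
β₂ ≈ 3.0213

3.0213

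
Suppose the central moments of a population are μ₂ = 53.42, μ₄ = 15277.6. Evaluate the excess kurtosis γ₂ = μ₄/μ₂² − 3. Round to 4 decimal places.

μ₂² = 53.42² = 2853.69640
μ₄/μ₂² = 15277.6 / 2853.69640 = 5.35362
γ₂ = 5.35362 − 3 ≈ 2.3536

2.3536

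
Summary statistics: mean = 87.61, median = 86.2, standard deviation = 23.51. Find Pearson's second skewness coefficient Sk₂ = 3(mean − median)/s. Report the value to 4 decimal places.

0.1799

Sk₂ = 3(87.61 − 86.2) / 23.51 = 3 × 1.4100 / 23.51
    = 4.2300 / 23.51 ≈ 0.1799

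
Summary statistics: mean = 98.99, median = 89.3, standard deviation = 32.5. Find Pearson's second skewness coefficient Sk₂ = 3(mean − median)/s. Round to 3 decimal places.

Sk₂ = 3(98.99 − 89.3) / 32.5 = 3 × 9.6900 / 32.5
    = 29.0700 / 32.5 ≈ 0.894

0.894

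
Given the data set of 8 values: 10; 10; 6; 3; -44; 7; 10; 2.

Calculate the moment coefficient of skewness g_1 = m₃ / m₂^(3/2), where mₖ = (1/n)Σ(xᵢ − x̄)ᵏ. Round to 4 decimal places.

x̄ = (10 + 10 + 6 + 3 - 44 + 7 + 10 + 2) / 8 = 0.5000
deviations (xᵢ − x̄): 9.5000, 9.5000, 5.5000, 2.5000, -44.5000, 6.5000, 9.5000, 1.5000
Σ(xᵢ − x̄)² = 2332.0000 ⇒ m₂ = 2332.0000/8 = 291.50000
Σ(xᵢ − x̄)³ = -85089.0000 ⇒ m₃ = -85089.0000/8 = -10636.12500
m₂^(3/2) = 291.50000^(1.5) = 4976.88767
g_1 = m₃ / m₂^(3/2) = -10636.12500 / 4976.88767 ≈ -2.1371

-2.1371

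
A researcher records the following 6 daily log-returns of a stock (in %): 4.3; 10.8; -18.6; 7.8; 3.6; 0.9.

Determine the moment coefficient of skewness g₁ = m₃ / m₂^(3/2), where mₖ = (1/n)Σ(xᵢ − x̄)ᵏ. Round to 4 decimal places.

x̄ = (4.3 + 10.8 - 18.6 + 7.8 + 3.6 + 0.9) / 6 = 1.4667
deviations (xᵢ − x̄): 2.8333, 9.3333, -20.0667, 6.3333, 2.1333, -0.5667
Σ(xᵢ − x̄)² = 542.7933 ⇒ m₂ = 542.7933/6 = 90.46556
Σ(xᵢ − x̄)³ = -6980.9204 ⇒ m₃ = -6980.9204/6 = -1163.48674
m₂^(3/2) = 90.46556^(1.5) = 860.44850
g₁ = m₃ / m₂^(3/2) = -1163.48674 / 860.44850 ≈ -1.3522

-1.3522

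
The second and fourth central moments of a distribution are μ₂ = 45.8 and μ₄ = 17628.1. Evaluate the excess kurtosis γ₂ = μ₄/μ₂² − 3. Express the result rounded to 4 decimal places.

μ₂² = 45.8² = 2097.64000
μ₄/μ₂² = 17628.1 / 2097.64000 = 8.40378
γ₂ = 8.40378 − 3 ≈ 5.4038

5.4038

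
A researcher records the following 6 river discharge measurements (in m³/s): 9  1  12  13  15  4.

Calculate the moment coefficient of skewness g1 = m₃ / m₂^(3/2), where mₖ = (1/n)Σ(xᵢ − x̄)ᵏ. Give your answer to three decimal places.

x̄ = (9 + 1 + 12 + 13 + 15 + 4) / 6 = 9.0000
deviations (xᵢ − x̄): 0.0000, -8.0000, 3.0000, 4.0000, 6.0000, -5.0000
Σ(xᵢ − x̄)² = 150.0000 ⇒ m₂ = 150.0000/6 = 25.00000
Σ(xᵢ − x̄)³ = -330.0000 ⇒ m₃ = -330.0000/6 = -55.00000
m₂^(3/2) = 25.00000^(1.5) = 125.00000
g1 = m₃ / m₂^(3/2) = -55.00000 / 125.00000 ≈ -0.440

-0.440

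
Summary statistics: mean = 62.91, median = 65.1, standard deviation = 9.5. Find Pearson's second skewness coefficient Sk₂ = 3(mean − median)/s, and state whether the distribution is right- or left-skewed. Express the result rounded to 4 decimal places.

Sk₂ = 3(62.91 − 65.1) / 9.5 = 3 × -2.1900 / 9.5
    = -6.5700 / 9.5 ≈ -0.6916
Sk₂ < 0 ⇒ mean < median ⇒ left-skewed (negative skew).

-0.6916, left-skewed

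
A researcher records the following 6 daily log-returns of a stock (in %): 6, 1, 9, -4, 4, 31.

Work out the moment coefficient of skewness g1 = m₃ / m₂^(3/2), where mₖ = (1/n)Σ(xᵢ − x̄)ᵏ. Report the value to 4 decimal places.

1.2578

x̄ = (6 + 1 + 9 - 4 + 4 + 31) / 6 = 7.8333
deviations (xᵢ − x̄): -1.8333, -6.8333, 1.1667, -11.8333, -3.8333, 23.1667
Σ(xᵢ − x̄)² = 742.8333 ⇒ m₂ = 742.8333/6 = 123.80556
Σ(xᵢ − x̄)³ = 10396.4444 ⇒ m₃ = 10396.4444/6 = 1732.74074
m₂^(3/2) = 123.80556^(1.5) = 1377.55897
g1 = m₃ / m₂^(3/2) = 1732.74074 / 1377.55897 ≈ 1.2578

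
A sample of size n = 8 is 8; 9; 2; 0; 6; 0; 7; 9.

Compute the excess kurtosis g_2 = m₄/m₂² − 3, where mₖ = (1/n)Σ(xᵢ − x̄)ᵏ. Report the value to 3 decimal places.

x̄ = 5.1250
Σ(xᵢ − x̄)² = 104.8750 ⇒ m₂ = 13.10938
Σ(xᵢ − x̄)⁴ = 2007.3379 ⇒ m₄ = 250.91724
m₂² = 171.85571
g_2 = m₄/m₂² − 3 = 1.46005 − 3 ≈ -1.540

-1.540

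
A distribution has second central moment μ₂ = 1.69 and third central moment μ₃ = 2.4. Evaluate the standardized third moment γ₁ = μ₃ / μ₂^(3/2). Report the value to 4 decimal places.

1.0924

σ = √μ₂ = √1.69 = 1.30000
σ³ = μ₂^(3/2) = 2.19700
γ₁ = μ₃/σ³ = 2.4 / 2.19700 ≈ 1.0924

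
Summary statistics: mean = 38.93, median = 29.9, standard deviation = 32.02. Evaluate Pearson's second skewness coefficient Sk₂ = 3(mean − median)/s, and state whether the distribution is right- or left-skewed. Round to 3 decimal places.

0.846, right-skewed

Sk₂ = 3(38.93 − 29.9) / 32.02 = 3 × 9.0300 / 32.02
    = 27.0900 / 32.02 ≈ 0.846
Sk₂ > 0 ⇒ mean > median ⇒ right-skewed (positive skew).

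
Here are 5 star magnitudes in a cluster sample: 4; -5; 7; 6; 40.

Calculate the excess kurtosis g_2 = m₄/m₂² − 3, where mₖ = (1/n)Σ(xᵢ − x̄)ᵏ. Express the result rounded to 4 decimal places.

x̄ = 10.4000
Σ(xᵢ − x̄)² = 1185.2000 ⇒ m₂ = 237.04000
Σ(xᵢ − x̄)⁴ = 826087.3760 ⇒ m₄ = 165217.47520
m₂² = 56187.96160
g_2 = m₄/m₂² − 3 = 2.94044 − 3 ≈ -0.0596

-0.0596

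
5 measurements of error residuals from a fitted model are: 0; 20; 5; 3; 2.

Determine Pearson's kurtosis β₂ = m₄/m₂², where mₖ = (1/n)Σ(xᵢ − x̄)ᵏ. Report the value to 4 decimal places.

x̄ = 6.0000
Σ(xᵢ − x̄)² = 258.0000 ⇒ m₂ = 51.60000
Σ(xᵢ − x̄)⁴ = 40050.0000 ⇒ m₄ = 8010.00000
m₂² = 2662.56000
β₂ = m₄/m₂² = 8010.00000 / 2662.56000 ≈ 3.0084

3.0084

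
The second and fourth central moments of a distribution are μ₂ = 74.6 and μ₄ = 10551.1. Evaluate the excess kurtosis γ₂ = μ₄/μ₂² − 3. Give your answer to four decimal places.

-1.1041

μ₂² = 74.6² = 5565.16000
μ₄/μ₂² = 10551.1 / 5565.16000 = 1.89592
γ₂ = 1.89592 − 3 ≈ -1.1041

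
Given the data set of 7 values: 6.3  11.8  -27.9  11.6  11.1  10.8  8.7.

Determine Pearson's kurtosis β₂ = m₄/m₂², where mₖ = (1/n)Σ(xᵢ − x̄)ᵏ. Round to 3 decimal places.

4.994

x̄ = 4.6286
Σ(xᵢ − x̄)² = 1257.4743 ⇒ m₂ = 179.63918
Σ(xᵢ − x̄)⁴ = 1128086.5275 ⇒ m₄ = 161155.21821
m₂² = 32270.23631
β₂ = m₄/m₂² = 161155.21821 / 32270.23631 ≈ 4.994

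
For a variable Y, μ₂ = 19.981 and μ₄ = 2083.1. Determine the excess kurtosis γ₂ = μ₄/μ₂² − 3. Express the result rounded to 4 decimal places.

2.2177

μ₂² = 19.981² = 399.24036
μ₄/μ₂² = 2083.1 / 399.24036 = 5.21766
γ₂ = 5.21766 − 3 ≈ 2.2177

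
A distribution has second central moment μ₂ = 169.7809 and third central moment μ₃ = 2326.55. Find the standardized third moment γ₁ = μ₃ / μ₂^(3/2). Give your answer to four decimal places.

1.0517

σ = √μ₂ = √169.7809 = 13.03000
σ³ = μ₂^(3/2) = 2212.24513
γ₁ = μ₃/σ³ = 2326.55 / 2212.24513 ≈ 1.0517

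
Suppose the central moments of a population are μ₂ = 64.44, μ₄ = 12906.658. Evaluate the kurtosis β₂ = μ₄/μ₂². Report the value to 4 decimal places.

3.1082

μ₂² = 64.44² = 4152.51360
μ₄/μ₂² = 12906.658 / 4152.51360 = 3.10816
β₂ ≈ 3.1082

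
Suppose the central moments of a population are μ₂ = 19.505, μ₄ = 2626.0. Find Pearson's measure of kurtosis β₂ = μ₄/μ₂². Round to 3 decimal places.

μ₂² = 19.505² = 380.44503
μ₄/μ₂² = 2626.0 / 380.44503 = 6.90244
β₂ ≈ 6.902

6.902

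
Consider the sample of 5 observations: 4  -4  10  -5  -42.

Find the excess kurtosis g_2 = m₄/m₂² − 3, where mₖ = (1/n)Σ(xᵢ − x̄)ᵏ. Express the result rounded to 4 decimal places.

x̄ = -7.4000
Σ(xᵢ − x̄)² = 1647.2000 ⇒ m₂ = 329.44000
Σ(xᵢ − x̄)⁴ = 1541912.0960 ⇒ m₄ = 308382.41920
m₂² = 108530.71360
g_2 = m₄/m₂² − 3 = 2.84143 − 3 ≈ -0.1586

-0.1586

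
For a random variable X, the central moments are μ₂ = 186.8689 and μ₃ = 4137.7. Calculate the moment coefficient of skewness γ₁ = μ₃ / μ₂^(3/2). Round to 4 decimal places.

1.6198

σ = √μ₂ = √186.8689 = 13.67000
σ³ = μ₂^(3/2) = 2554.49786
γ₁ = μ₃/σ³ = 4137.7 / 2554.49786 ≈ 1.6198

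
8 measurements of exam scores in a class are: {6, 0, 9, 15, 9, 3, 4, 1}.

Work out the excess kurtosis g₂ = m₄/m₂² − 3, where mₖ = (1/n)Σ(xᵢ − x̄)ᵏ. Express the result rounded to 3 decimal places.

-0.601

x̄ = 5.8750
Σ(xᵢ − x̄)² = 172.8750 ⇒ m₂ = 21.60938
Σ(xᵢ − x̄)⁴ = 8960.7129 ⇒ m₄ = 1120.08911
m₂² = 466.96509
g₂ = m₄/m₂² − 3 = 2.39866 − 3 ≈ -0.601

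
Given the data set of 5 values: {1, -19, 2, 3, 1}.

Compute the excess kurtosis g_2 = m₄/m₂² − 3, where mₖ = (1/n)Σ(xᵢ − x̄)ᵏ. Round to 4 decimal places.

x̄ = -2.4000
Σ(xᵢ − x̄)² = 347.2000 ⇒ m₂ = 69.44000
Σ(xᵢ − x̄)⁴ = 77425.6960 ⇒ m₄ = 15485.13920
m₂² = 4821.91360
g_2 = m₄/m₂² − 3 = 3.21141 − 3 ≈ 0.2114

0.2114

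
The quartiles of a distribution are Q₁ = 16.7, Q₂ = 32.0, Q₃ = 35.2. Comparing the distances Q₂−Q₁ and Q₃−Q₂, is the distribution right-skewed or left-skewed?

Q₂ − Q₁ = 15.3;  Q₃ − Q₂ = 3.2
Q₂ − Q₁ > Q₃ − Q₂ ⇒ the lower half is more spread out ⇒ left-skewed.

left-skewed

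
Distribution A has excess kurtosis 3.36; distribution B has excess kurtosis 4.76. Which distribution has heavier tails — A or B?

B

Higher excess kurtosis ⇒ heavier tails relative to the normal distribution.
3.36 vs 4.76: the larger is 4.76, so B has heavier tails.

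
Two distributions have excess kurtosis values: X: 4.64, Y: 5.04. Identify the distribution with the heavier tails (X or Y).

Higher excess kurtosis ⇒ heavier tails relative to the normal distribution.
4.64 vs 5.04: the larger is 5.04, so Y has heavier tails.

Y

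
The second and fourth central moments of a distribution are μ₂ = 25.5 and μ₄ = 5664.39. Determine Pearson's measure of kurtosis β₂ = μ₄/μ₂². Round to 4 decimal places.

μ₂² = 25.5² = 650.25000
μ₄/μ₂² = 5664.39 / 650.25000 = 8.71110
β₂ ≈ 8.7111

8.7111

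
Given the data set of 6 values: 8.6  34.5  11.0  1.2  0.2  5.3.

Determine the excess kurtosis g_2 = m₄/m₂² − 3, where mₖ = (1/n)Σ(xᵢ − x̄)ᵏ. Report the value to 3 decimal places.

0.473

x̄ = 10.1333
Σ(xᵢ − x̄)² = 798.6733 ⇒ m₂ = 133.11222
Σ(xᵢ − x̄)⁴ = 369177.1614 ⇒ m₄ = 61529.52691
m₂² = 17718.86370
g_2 = m₄/m₂² − 3 = 3.47254 − 3 ≈ 0.473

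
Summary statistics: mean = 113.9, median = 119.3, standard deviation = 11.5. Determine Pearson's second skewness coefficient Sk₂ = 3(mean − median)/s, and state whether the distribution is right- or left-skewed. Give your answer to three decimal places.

Sk₂ = 3(113.9 − 119.3) / 11.5 = 3 × -5.4000 / 11.5
    = -16.2000 / 11.5 ≈ -1.409
Sk₂ < 0 ⇒ mean < median ⇒ left-skewed (negative skew).

-1.409, left-skewed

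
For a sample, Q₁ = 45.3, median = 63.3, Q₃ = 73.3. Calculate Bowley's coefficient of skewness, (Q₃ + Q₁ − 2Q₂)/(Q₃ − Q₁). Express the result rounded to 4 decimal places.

-0.2857

numerator: Q₃ + Q₁ − 2Q₂ = 73.3 + 45.3 − 2×63.3 = -8.0000
denominator: Q₃ − Q₁ = 73.3 − 45.3 = 28.0000
Bowley skewness = -8.0000 / 28.0000 ≈ -0.2857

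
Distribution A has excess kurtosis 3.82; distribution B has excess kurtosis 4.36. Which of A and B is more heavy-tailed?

B

Higher excess kurtosis ⇒ heavier tails relative to the normal distribution.
3.82 vs 4.36: the larger is 4.36, so B has heavier tails.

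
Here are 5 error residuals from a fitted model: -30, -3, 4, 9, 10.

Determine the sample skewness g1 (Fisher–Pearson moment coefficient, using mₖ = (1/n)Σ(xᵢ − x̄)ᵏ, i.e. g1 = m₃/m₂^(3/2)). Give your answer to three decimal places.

-1.167

x̄ = (-30 - 3 + 4 + 9 + 10) / 5 = -2.0000
deviations (xᵢ − x̄): -28.0000, -1.0000, 6.0000, 11.0000, 12.0000
Σ(xᵢ − x̄)² = 1086.0000 ⇒ m₂ = 1086.0000/5 = 217.20000
Σ(xᵢ − x̄)³ = -18678.0000 ⇒ m₃ = -18678.0000/5 = -3735.60000
m₂^(3/2) = 217.20000^(1.5) = 3201.02990
g1 = m₃ / m₂^(3/2) = -3735.60000 / 3201.02990 ≈ -1.167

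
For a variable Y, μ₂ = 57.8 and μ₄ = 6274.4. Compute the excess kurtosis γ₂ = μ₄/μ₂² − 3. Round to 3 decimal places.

-1.122

μ₂² = 57.8² = 3340.84000
μ₄/μ₂² = 6274.4 / 3340.84000 = 1.87809
γ₂ = 1.87809 − 3 ≈ -1.122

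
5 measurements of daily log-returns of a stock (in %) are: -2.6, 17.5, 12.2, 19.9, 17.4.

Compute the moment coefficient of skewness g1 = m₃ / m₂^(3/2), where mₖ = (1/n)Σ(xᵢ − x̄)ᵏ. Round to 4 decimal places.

-1.1774

x̄ = (-2.6 + 17.5 + 12.2 + 19.9 + 17.4) / 5 = 12.8800
deviations (xᵢ − x̄): -15.4800, 4.6200, -0.6800, 7.0200, 4.5200
Σ(xᵢ − x̄)² = 331.1480 ⇒ m₂ = 331.1480/5 = 66.22960
Σ(xᵢ − x̄)³ = -3172.8881 ⇒ m₃ = -3172.8881/5 = -634.57762
m₂^(3/2) = 66.22960^(1.5) = 538.98689
g1 = m₃ / m₂^(3/2) = -634.57762 / 538.98689 ≈ -1.1774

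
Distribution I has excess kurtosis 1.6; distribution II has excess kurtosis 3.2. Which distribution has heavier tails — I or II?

II

Higher excess kurtosis ⇒ heavier tails relative to the normal distribution.
1.6 vs 3.2: the larger is 3.2, so II has heavier tails.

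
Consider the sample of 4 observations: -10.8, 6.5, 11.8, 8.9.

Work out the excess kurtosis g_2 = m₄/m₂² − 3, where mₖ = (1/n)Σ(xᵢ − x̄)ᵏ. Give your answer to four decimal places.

-0.7801

x̄ = 4.1000
Σ(xᵢ − x̄)² = 310.1000 ⇒ m₂ = 77.52500
Σ(xᵢ − x̄)⁴ = 53367.7634 ⇒ m₄ = 13341.94085
m₂² = 6010.12563
g_2 = m₄/m₂² − 3 = 2.21991 − 3 ≈ -0.7801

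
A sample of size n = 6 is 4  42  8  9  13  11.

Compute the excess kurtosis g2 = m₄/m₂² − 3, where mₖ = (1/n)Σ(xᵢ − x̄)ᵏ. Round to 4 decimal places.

x̄ = 14.5000
Σ(xᵢ − x̄)² = 953.5000 ⇒ m₂ = 158.91667
Σ(xᵢ − x̄)⁴ = 586924.3750 ⇒ m₄ = 97820.72917
m₂² = 25254.50694
g2 = m₄/m₂² − 3 = 3.87340 − 3 ≈ 0.8734

0.8734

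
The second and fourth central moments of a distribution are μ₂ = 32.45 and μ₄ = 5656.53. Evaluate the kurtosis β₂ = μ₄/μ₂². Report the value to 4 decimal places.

μ₂² = 32.45² = 1053.00250
μ₄/μ₂² = 5656.53 / 1053.00250 = 5.37181
β₂ ≈ 5.3718

5.3718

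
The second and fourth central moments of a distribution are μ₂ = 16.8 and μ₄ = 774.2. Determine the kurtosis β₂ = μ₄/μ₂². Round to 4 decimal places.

2.7431

μ₂² = 16.8² = 282.24000
μ₄/μ₂² = 774.2 / 282.24000 = 2.74306
β₂ ≈ 2.7431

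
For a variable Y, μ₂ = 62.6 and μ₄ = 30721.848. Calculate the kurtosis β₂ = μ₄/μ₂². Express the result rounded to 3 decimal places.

7.840

μ₂² = 62.6² = 3918.76000
μ₄/μ₂² = 30721.848 / 3918.76000 = 7.83969
β₂ ≈ 7.840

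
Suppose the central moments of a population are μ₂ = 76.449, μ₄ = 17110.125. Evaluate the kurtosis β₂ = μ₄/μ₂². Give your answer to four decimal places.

μ₂² = 76.449² = 5844.44960
μ₄/μ₂² = 17110.125 / 5844.44960 = 2.92759
β₂ ≈ 2.9276

2.9276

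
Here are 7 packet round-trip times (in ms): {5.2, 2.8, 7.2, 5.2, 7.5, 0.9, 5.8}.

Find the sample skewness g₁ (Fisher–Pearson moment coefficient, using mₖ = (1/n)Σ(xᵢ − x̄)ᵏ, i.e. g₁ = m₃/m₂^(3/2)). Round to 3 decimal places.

x̄ = (5.2 + 2.8 + 7.2 + 5.2 + 7.5 + 0.9 + 5.8) / 7 = 4.9429
deviations (xᵢ − x̄): 0.2571, -2.1429, 2.2571, 0.2571, 2.5571, -4.0429, 0.8571
Σ(xᵢ − x̄)² = 33.4371 ⇒ m₂ = 33.4371/7 = 4.77673
Σ(xᵢ − x̄)³ = -47.0346 ⇒ m₃ = -47.0346/7 = -6.71923
m₂^(3/2) = 4.77673^(1.5) = 10.43991
g₁ = m₃ / m₂^(3/2) = -6.71923 / 10.43991 ≈ -0.644

-0.644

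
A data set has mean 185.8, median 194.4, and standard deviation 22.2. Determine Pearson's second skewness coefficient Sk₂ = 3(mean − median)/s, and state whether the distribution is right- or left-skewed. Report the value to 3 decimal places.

Sk₂ = 3(185.8 − 194.4) / 22.2 = 3 × -8.6000 / 22.2
    = -25.8000 / 22.2 ≈ -1.162
Sk₂ < 0 ⇒ mean < median ⇒ left-skewed (negative skew).

-1.162, left-skewed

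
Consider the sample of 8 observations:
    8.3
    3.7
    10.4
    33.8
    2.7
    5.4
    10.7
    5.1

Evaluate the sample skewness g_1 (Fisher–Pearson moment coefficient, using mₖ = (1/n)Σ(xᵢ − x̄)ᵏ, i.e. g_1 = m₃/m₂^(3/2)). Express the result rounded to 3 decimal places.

x̄ = (8.3 + 3.7 + 10.4 + 33.8 + 2.7 + 5.4 + 10.7 + 5.1) / 8 = 10.0125
deviations (xᵢ − x̄): -1.7125, -6.3125, 0.3875, 23.7875, -7.3125, -4.6125, 0.6875, -4.9125
Σ(xᵢ − x̄)² = 708.1287 ⇒ m₂ = 708.1287/8 = 88.51609
Σ(xᵢ − x̄)³ = 12596.1622 ⇒ m₃ = 12596.1622/8 = 1574.52027
m₂^(3/2) = 88.51609^(1.5) = 832.78589
g_1 = m₃ / m₂^(3/2) = 1574.52027 / 832.78589 ≈ 1.891

1.891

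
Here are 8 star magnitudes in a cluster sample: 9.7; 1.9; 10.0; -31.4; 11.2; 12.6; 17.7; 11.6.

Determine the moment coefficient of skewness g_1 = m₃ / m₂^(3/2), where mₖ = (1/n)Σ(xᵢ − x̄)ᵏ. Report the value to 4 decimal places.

x̄ = (9.7 + 1.9 + 10.0 - 31.4 + 11.2 + 12.6 + 17.7 + 11.6) / 8 = 5.4125
deviations (xᵢ − x̄): 4.2875, -3.5125, 4.5875, -36.8125, 5.7875, 7.1875, 12.2875, 6.1875
Σ(xᵢ − x̄)² = 1681.3488 ⇒ m₂ = 1681.3488/8 = 210.16859
Σ(xᵢ − x̄)³ = -47097.5596 ⇒ m₃ = -47097.5596/8 = -5887.19495
m₂^(3/2) = 210.16859^(1.5) = 3046.85459
g_1 = m₃ / m₂^(3/2) = -5887.19495 / 3046.85459 ≈ -1.9322

-1.9322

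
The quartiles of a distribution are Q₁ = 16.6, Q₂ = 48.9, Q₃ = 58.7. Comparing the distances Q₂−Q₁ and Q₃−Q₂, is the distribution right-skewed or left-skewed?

left-skewed

Q₂ − Q₁ = 32.3;  Q₃ − Q₂ = 9.8
Q₂ − Q₁ > Q₃ − Q₂ ⇒ the lower half is more spread out ⇒ left-skewed.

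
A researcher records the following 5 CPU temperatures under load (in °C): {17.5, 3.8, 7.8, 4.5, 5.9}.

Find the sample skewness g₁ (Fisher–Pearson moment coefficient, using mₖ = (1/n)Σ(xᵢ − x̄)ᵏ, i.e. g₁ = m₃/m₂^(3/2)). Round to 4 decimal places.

1.2364

x̄ = (17.5 + 3.8 + 7.8 + 4.5 + 5.9) / 5 = 7.9000
deviations (xᵢ − x̄): 9.6000, -4.1000, -0.1000, -3.4000, -2.0000
Σ(xᵢ − x̄)² = 124.5400 ⇒ m₂ = 124.5400/5 = 24.90800
Σ(xᵢ − x̄)³ = 768.5100 ⇒ m₃ = 768.5100/5 = 153.70200
m₂^(3/2) = 24.90800^(1.5) = 124.31064
g₁ = m₃ / m₂^(3/2) = 153.70200 / 124.31064 ≈ 1.2364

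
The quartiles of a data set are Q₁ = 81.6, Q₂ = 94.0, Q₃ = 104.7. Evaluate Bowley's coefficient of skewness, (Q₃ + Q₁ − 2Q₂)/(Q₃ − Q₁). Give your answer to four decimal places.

-0.0736

numerator: Q₃ + Q₁ − 2Q₂ = 104.7 + 81.6 − 2×94.0 = -1.7000
denominator: Q₃ − Q₁ = 104.7 − 81.6 = 23.1000
Bowley skewness = -1.7000 / 23.1000 ≈ -0.0736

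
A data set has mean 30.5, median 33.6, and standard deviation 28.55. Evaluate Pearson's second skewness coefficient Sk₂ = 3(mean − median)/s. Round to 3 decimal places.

Sk₂ = 3(30.5 − 33.6) / 28.55 = 3 × -3.1000 / 28.55
    = -9.3000 / 28.55 ≈ -0.326

-0.326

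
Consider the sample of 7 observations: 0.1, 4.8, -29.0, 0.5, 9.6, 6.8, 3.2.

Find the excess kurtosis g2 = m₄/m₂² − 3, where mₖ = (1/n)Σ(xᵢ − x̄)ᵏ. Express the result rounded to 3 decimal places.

1.577

x̄ = -0.5714
Σ(xᵢ − x̄)² = 1010.6543 ⇒ m₂ = 144.37918
Σ(xᵢ − x̄)⁴ = 667853.2992 ⇒ m₄ = 95407.61417
m₂² = 20845.34868
g2 = m₄/m₂² − 3 = 4.57693 − 3 ≈ 1.577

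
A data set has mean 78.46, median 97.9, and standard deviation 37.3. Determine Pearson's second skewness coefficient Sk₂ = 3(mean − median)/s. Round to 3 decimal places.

-1.564

Sk₂ = 3(78.46 − 97.9) / 37.3 = 3 × -19.4400 / 37.3
    = -58.3200 / 37.3 ≈ -1.564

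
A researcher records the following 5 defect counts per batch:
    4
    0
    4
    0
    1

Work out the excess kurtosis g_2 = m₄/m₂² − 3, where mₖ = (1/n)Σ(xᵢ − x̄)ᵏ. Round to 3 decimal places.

-1.791

x̄ = 1.8000
Σ(xᵢ − x̄)² = 16.8000 ⇒ m₂ = 3.36000
Σ(xᵢ − x̄)⁴ = 68.2560 ⇒ m₄ = 13.65120
m₂² = 11.28960
g_2 = m₄/m₂² − 3 = 1.20918 − 3 ≈ -1.791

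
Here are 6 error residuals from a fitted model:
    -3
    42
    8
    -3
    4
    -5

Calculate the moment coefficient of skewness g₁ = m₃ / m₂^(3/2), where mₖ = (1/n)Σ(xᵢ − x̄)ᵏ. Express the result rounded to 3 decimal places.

1.497

x̄ = (-3 + 42 + 8 - 3 + 4 - 5) / 6 = 7.1667
deviations (xᵢ − x̄): -10.1667, 34.8333, 0.8333, -10.1667, -3.1667, -12.1667
Σ(xᵢ − x̄)² = 1578.8333 ⇒ m₂ = 1578.8333/6 = 263.13889
Σ(xᵢ − x̄)³ = 38331.5556 ⇒ m₃ = 38331.5556/6 = 6388.59259
m₂^(3/2) = 263.13889^(1.5) = 4268.52230
g₁ = m₃ / m₂^(3/2) = 6388.59259 / 4268.52230 ≈ 1.497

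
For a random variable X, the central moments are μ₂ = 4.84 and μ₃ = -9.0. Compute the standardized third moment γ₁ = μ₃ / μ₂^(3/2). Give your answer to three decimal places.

σ = √μ₂ = √4.84 = 2.20000
σ³ = μ₂^(3/2) = 10.64800
γ₁ = μ₃/σ³ = -9.0 / 10.64800 ≈ -0.845

-0.845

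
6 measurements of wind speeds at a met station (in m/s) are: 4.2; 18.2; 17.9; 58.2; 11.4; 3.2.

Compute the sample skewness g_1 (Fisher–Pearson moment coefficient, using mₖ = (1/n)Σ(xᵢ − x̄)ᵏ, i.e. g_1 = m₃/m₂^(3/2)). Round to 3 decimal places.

x̄ = (4.2 + 18.2 + 17.9 + 58.2 + 11.4 + 3.2) / 6 = 18.8500
deviations (xᵢ − x̄): -14.6500, -0.6500, -0.9500, 39.3500, -7.4500, -15.6500
Σ(xᵢ − x̄)² = 2064.7950 ⇒ m₂ = 2064.7950/6 = 344.13250
Σ(xᵢ − x̄)³ = 53538.5430 ⇒ m₃ = 53538.5430/6 = 8923.09050
m₂^(3/2) = 344.13250^(1.5) = 6383.93614
g_1 = m₃ / m₂^(3/2) = 8923.09050 / 6383.93614 ≈ 1.398

1.398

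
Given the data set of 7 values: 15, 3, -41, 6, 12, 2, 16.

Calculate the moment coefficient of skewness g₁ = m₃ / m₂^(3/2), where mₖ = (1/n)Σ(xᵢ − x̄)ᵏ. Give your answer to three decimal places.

-1.705

x̄ = (15 + 3 - 41 + 6 + 12 + 2 + 16) / 7 = 1.8571
deviations (xᵢ − x̄): 13.1429, 1.1429, -42.8571, 4.1429, 10.1429, 0.1429, 14.1429
Σ(xᵢ − x̄)² = 2330.8571 ⇒ m₂ = 2330.8571/7 = 332.97959
Σ(xᵢ − x̄)³ = -72502.0408 ⇒ m₃ = -72502.0408/7 = -10357.43440
m₂^(3/2) = 332.97959^(1.5) = 6076.12116
g₁ = m₃ / m₂^(3/2) = -10357.43440 / 6076.12116 ≈ -1.705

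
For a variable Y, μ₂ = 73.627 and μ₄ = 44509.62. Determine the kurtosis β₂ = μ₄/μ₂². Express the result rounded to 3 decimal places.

8.211

μ₂² = 73.627² = 5420.93513
μ₄/μ₂² = 44509.62 / 5420.93513 = 8.21069
β₂ ≈ 8.211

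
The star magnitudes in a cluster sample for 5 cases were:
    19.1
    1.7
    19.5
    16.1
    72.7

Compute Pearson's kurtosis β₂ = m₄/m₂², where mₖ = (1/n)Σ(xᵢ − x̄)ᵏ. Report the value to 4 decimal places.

2.9585

x̄ = 25.8200
Σ(xᵢ − x̄)² = 2959.0880 ⇒ m₂ = 591.81760
Σ(xᵢ − x̄)⁴ = 5181058.7899 ⇒ m₄ = 1036211.75798
m₂² = 350248.07167
β₂ = m₄/m₂² = 1036211.75798 / 350248.07167 ≈ 2.9585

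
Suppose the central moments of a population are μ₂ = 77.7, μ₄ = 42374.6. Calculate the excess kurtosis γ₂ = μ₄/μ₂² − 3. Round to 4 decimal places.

μ₂² = 77.7² = 6037.29000
μ₄/μ₂² = 42374.6 / 6037.29000 = 7.01881
γ₂ = 7.01881 − 3 ≈ 4.0188

4.0188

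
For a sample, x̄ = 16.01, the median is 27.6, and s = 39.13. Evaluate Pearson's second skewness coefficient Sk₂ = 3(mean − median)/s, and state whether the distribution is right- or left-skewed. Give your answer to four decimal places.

-0.8886, left-skewed

Sk₂ = 3(16.01 − 27.6) / 39.13 = 3 × -11.5900 / 39.13
    = -34.7700 / 39.13 ≈ -0.8886
Sk₂ < 0 ⇒ mean < median ⇒ left-skewed (negative skew).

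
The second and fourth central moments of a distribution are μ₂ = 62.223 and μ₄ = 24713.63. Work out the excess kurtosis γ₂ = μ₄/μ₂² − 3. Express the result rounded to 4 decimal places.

μ₂² = 62.223² = 3871.70173
μ₄/μ₂² = 24713.63 / 3871.70173 = 6.38314
γ₂ = 6.38314 − 3 ≈ 3.3831

3.3831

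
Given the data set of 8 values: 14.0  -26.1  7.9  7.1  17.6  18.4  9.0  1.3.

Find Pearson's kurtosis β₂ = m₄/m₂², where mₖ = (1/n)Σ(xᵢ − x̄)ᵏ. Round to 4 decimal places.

4.4765

x̄ = 6.1500
Σ(xᵢ − x̄)² = 1418.4600 ⇒ m₂ = 177.30750
Σ(xᵢ − x̄)⁴ = 1125863.4323 ⇒ m₄ = 140732.92903
m₂² = 31437.94956
β₂ = m₄/m₂² = 140732.92903 / 31437.94956 ≈ 4.4765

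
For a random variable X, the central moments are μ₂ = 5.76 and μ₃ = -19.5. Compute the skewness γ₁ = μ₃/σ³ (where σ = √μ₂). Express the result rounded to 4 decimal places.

σ = √μ₂ = √5.76 = 2.40000
σ³ = μ₂^(3/2) = 13.82400
γ₁ = μ₃/σ³ = -19.5 / 13.82400 ≈ -1.4106

-1.4106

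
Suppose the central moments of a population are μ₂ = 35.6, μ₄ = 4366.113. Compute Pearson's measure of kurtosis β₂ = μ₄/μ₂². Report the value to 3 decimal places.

μ₂² = 35.6² = 1267.36000
μ₄/μ₂² = 4366.113 / 1267.36000 = 3.44505
β₂ ≈ 3.445

3.445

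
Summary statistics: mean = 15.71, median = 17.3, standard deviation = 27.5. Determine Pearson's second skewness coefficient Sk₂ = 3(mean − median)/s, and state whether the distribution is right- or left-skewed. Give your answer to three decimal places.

-0.173, left-skewed

Sk₂ = 3(15.71 − 17.3) / 27.5 = 3 × -1.5900 / 27.5
    = -4.7700 / 27.5 ≈ -0.173
Sk₂ < 0 ⇒ mean < median ⇒ left-skewed (negative skew).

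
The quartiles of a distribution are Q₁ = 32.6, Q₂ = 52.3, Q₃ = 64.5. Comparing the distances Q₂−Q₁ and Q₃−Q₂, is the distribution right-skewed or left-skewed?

Q₂ − Q₁ = 19.7;  Q₃ − Q₂ = 12.2
Q₂ − Q₁ > Q₃ − Q₂ ⇒ the lower half is more spread out ⇒ left-skewed.

left-skewed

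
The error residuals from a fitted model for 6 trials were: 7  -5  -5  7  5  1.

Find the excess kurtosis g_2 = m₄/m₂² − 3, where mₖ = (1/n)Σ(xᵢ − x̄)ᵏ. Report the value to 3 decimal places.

-1.620

x̄ = 1.6667
Σ(xᵢ − x̄)² = 157.3333 ⇒ m₂ = 26.22222
Σ(xᵢ − x̄)⁴ = 5692.4444 ⇒ m₄ = 948.74074
m₂² = 687.60494
g_2 = m₄/m₂² − 3 = 1.37978 − 3 ≈ -1.620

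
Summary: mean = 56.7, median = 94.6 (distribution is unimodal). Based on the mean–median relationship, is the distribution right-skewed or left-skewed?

mean − median = 56.7 − 94.6 = -37.9
mean < median ⇒ the longer tail is on the left ⇒ left-skewed (negatively skewed).

left-skewed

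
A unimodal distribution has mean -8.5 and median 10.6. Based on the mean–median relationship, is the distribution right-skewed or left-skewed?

left-skewed

mean − median = -8.5 − 10.6 = -19.1
mean < median ⇒ the longer tail is on the left ⇒ left-skewed (negatively skewed).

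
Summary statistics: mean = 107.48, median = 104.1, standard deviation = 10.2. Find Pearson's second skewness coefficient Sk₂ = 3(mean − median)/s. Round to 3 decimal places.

0.994

Sk₂ = 3(107.48 − 104.1) / 10.2 = 3 × 3.3800 / 10.2
    = 10.1400 / 10.2 ≈ 0.994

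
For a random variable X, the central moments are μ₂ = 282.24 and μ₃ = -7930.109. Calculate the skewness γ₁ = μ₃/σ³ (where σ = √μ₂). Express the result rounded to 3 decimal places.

σ = √μ₂ = √282.24 = 16.80000
σ³ = μ₂^(3/2) = 4741.63200
γ₁ = μ₃/σ³ = -7930.109 / 4741.63200 ≈ -1.672

-1.672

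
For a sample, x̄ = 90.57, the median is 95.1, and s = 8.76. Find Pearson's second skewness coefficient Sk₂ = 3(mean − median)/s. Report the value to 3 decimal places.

-1.551

Sk₂ = 3(90.57 − 95.1) / 8.76 = 3 × -4.5300 / 8.76
    = -13.5900 / 8.76 ≈ -1.551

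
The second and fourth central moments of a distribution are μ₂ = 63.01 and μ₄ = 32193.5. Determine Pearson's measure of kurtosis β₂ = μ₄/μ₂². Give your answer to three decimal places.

8.109

μ₂² = 63.01² = 3970.26010
μ₄/μ₂² = 32193.5 / 3970.26010 = 8.10866
β₂ ≈ 8.109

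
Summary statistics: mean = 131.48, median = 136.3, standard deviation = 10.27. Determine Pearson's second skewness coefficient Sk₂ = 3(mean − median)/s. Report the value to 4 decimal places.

Sk₂ = 3(131.48 − 136.3) / 10.27 = 3 × -4.8200 / 10.27
    = -14.4600 / 10.27 ≈ -1.4080

-1.4080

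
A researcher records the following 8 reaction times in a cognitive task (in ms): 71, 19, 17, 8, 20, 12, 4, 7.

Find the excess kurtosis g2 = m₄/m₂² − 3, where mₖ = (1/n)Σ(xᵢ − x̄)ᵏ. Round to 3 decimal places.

2.330

x̄ = 19.7500
Σ(xᵢ − x̄)² = 3243.5000 ⇒ m₂ = 405.43750
Σ(xᵢ − x̄)⁴ = 7009518.4063 ⇒ m₄ = 876189.80078
m₂² = 164379.56641
g2 = m₄/m₂² − 3 = 5.33028 − 3 ≈ 2.330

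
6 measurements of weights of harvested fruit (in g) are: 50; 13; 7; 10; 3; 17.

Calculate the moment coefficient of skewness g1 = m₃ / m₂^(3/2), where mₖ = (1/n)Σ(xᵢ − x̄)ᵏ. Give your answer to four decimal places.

x̄ = (50 + 13 + 7 + 10 + 3 + 17) / 6 = 16.6667
deviations (xᵢ − x̄): 33.3333, -3.6667, -9.6667, -6.6667, -13.6667, 0.3333
Σ(xᵢ − x̄)² = 1449.3333 ⇒ m₂ = 1449.3333/6 = 241.55556
Σ(xᵢ − x̄)³ = 33235.5556 ⇒ m₃ = 33235.5556/6 = 5539.25926
m₂^(3/2) = 241.55556^(1.5) = 3754.27037
g1 = m₃ / m₂^(3/2) = 5539.25926 / 3754.27037 ≈ 1.4755

1.4755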